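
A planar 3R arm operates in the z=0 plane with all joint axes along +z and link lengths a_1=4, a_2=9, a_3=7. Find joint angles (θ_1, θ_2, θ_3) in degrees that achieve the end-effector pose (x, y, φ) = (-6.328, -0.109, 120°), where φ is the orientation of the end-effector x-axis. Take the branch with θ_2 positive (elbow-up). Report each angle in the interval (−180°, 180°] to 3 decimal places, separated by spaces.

wrist centre = target − a_3·(cos φ, sin φ) = (-2.8280, -6.1712)
cos θ_2 = (46.0810−4²−9²)/(2·4·9) = -0.7072; θ_2 = 135.0082° (elbow-up)
β = atan2(-6.1712,-2.8280) = -114.6201°; ψ = atan2(6.3630,-2.3649) = 110.3879°
θ_1 = β − ψ = -225.0080°
θ_3 = φ − θ_1 − θ_2 = -150.0002° (wrapped to (-180°,180°])

134.992 135.008 -150.000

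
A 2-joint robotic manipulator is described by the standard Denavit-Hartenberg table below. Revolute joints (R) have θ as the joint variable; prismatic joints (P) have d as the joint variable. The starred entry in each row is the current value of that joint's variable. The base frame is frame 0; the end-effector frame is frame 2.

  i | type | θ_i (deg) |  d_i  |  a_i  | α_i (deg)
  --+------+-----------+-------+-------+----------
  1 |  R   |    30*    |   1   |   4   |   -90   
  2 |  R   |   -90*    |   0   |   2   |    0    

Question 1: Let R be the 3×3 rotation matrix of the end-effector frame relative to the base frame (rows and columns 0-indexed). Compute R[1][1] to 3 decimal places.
0.500

End-effector y-axis (col 1 of R) = (0.8660,0.5000,-0.0000)
R[1][1] = 0.5000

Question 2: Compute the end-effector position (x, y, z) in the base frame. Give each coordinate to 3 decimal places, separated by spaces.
3.464 2.000 3.000

after link 1: o_1 = (3.4641, 2.0000, 1.0000)
after link 2: o_2 = (3.4641, 2.0000, 3.0000)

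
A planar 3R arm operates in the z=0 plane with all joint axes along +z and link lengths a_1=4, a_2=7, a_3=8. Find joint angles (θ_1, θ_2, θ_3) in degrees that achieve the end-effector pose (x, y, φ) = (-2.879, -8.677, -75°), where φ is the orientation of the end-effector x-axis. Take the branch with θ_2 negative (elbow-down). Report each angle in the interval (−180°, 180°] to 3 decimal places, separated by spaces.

wrist centre = target − a_3·(cos φ, sin φ) = (-4.9496, -0.9496)
cos θ_2 = (25.3998−4²−7²)/(2·4·7) = -0.7071; θ_2 = -135.0032° (elbow-down)
β = atan2(-0.9496,-4.9496) = -169.1395°; ψ = atan2(-4.9495,-0.9500) = -100.8655°
θ_1 = β − ψ = -68.2740°
θ_3 = φ − θ_1 − θ_2 = 128.2773° (wrapped to (-180°,180°])

-68.274 -135.003 128.277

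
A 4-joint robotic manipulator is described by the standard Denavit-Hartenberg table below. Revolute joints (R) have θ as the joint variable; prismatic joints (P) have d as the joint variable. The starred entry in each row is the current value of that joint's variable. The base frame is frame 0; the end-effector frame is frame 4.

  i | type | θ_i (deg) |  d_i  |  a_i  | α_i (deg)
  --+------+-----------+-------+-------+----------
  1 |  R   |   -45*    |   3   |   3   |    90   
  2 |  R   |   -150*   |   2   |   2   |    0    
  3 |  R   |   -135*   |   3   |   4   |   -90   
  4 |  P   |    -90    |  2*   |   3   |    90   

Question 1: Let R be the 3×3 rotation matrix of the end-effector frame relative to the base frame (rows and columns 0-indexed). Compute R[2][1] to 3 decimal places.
0.259

End-effector y-axis (col 1 of R) = (-0.6830,0.6830,0.2588)
R[2][1] = 0.2588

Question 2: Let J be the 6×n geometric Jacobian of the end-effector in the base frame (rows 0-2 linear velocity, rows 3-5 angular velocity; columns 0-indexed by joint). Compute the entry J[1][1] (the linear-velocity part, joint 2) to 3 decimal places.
2.391

axis z_1 = (-0.7071,-0.7071,0.0000); lever o_n−o_1 = (-7.5156,-3.7981,3.3813)
cross product → J_v[:, 1] = (-2.3910,2.3910,-2.6286)
J_ω[:, 1] = z_1
entry J[1][1] = 2.3910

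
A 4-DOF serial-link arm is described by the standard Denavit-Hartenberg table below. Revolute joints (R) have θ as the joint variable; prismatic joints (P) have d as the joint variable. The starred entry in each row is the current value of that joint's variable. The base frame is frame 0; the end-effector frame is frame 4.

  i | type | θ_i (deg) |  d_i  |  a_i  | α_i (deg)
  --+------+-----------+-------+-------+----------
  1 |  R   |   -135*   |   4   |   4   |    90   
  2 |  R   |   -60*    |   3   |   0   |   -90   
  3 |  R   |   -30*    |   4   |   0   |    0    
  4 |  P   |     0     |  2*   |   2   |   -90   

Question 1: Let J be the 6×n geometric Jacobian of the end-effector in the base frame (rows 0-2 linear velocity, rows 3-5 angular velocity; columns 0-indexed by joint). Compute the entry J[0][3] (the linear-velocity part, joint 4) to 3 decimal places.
-0.612

prismatic axis z_3 = (-0.6124,-0.6124,0.5000)
J_v[:, 3] = z_3; J_ω[:, 3] = (0,0,0)
entry J[0][3] = -0.6124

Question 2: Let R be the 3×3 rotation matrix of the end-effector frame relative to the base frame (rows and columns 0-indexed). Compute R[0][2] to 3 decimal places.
0.436

End-effector z-axis (col 2 of R) = (0.4356,-0.7891,-0.4330)
R[0][2] = 0.4356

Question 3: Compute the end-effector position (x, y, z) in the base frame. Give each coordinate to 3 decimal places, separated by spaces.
after link 1: o_1 = (-2.8284, -2.8284, 4.0000)
after link 2: o_2 = (-4.9497, -0.7071, 4.0000)
after link 3: o_3 = (-7.3992, -3.1566, 6.0000)
after link 4: o_4 = (-9.9435, -4.2866, 5.5000)

-9.943 -4.287 5.500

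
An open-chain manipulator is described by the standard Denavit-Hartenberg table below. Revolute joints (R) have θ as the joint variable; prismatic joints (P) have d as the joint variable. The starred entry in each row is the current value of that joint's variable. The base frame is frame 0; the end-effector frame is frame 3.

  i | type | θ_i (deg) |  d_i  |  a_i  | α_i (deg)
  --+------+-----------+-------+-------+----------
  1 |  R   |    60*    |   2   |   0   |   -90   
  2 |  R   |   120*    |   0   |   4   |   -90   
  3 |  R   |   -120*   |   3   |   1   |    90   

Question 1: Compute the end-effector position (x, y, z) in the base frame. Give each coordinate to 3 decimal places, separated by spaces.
after link 1: o_1 = (0.0000, 0.0000, 2.0000)
after link 2: o_2 = (-1.0000, -1.7321, -1.4641)
after link 3: o_3 = (-2.9240, -3.3325, 0.4689)

-2.924 -3.333 0.469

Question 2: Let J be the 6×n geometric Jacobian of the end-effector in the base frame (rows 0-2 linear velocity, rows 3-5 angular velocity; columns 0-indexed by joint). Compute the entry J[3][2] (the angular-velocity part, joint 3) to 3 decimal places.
-0.433

axis z_2 = (-0.4330,-0.7500,0.5000); lever o_n−o_2 = (-1.9240,-1.6005,1.9330)
cross product → J_v[:, 2] = (-0.6495,-0.1250,-0.7500)
J_ω[:, 2] = z_2
entry J[3][2] = -0.4330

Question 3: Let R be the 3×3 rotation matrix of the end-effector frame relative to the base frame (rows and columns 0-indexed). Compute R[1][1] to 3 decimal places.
-0.750

End-effector y-axis (col 1 of R) = (-0.4330,-0.7500,0.5000)
R[1][1] = -0.7500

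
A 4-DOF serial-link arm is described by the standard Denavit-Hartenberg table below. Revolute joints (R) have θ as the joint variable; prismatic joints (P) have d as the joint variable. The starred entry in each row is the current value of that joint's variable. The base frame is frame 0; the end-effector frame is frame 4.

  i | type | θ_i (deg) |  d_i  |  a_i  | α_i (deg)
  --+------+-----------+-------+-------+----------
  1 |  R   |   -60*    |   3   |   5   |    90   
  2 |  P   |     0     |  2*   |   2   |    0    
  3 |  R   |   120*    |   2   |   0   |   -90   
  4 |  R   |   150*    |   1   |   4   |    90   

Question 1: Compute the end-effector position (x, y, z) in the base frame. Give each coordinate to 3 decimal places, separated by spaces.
2.201 -7.812 -0.500

after link 1: o_1 = (2.5000, -4.3301, 3.0000)
after link 2: o_2 = (1.7679, -7.0622, 3.0000)
after link 3: o_3 = (0.0359, -8.0622, 3.0000)
after link 4: o_4 = (2.2010, -7.8122, -0.5000)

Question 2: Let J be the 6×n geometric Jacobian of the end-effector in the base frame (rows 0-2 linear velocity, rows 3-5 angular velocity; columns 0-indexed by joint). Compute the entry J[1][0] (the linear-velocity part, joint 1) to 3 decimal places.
2.201

axis z_0 = ẑ; lever o_n−o_0 = (2.2010,-7.8122,-0.5000)
cross product → J_v[:, 0] = (7.8122,2.2010,-0.0000)
J_ω[:, 0] = z_0
entry J[1][0] = 2.2010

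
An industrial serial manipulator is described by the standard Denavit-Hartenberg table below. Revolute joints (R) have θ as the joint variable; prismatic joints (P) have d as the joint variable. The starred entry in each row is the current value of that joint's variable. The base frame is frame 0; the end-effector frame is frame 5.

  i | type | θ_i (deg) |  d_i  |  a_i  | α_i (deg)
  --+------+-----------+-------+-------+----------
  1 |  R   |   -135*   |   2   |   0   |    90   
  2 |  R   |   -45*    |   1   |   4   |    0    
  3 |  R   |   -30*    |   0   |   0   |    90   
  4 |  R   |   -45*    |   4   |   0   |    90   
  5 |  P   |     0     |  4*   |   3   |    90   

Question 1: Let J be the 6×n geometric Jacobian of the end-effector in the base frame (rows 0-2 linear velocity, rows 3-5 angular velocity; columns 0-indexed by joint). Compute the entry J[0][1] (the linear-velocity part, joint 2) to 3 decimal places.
-2.249

axis z_1 = (-0.7071,0.7071,0.0000); lever o_n−o_1 = (3.6544,-1.9314,-3.1807)
cross product → J_v[:, 1] = (-2.2491,-2.2491,-1.2183)
J_ω[:, 1] = z_1
entry J[0][1] = -2.2491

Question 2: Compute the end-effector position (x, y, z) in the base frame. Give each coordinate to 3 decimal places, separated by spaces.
after link 1: o_1 = (0.0000, 0.0000, 2.0000)
after link 2: o_2 = (-2.7071, -1.2929, -0.8284)
after link 3: o_3 = (-2.7071, -1.2929, -0.8284)
after link 4: o_4 = (0.0249, 1.4392, -1.8637)
after link 5: o_5 = (3.6544, -1.9314, -1.1807)

3.654 -1.931 -1.181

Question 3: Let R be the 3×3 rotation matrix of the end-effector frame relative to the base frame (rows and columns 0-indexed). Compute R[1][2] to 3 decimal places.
-0.683

End-effector z-axis (col 2 of R) = (-0.6830,-0.6830,0.2588)
R[1][2] = -0.6830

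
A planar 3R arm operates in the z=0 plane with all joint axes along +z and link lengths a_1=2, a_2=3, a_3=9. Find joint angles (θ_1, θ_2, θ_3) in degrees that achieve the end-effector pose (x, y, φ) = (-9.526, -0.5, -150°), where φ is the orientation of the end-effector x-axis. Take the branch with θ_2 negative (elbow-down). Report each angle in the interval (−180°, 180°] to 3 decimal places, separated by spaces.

wrist centre = target − a_3·(cos φ, sin φ) = (-1.7318, 4.0000)
cos θ_2 = (18.9990−2²−3²)/(2·2·3) = 0.4999; θ_2 = -60.0053° (elbow-down)
β = atan2(4.0000,-1.7318) = 113.4099°; ψ = atan2(-2.5982,3.4998) = -36.5901°
θ_1 = β − ψ = 150.0000°
θ_3 = φ − θ_1 − θ_2 = 120.0053° (wrapped to (-180°,180°])

150.000 -60.005 120.005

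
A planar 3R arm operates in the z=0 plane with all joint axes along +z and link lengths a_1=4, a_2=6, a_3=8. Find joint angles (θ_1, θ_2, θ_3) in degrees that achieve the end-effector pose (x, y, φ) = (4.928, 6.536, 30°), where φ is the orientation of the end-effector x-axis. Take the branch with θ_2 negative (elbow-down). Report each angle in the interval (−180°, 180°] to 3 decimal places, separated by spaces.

-120.003 -149.997 -60.000

wrist centre = target − a_3·(cos φ, sin φ) = (-2.0002, 2.5360)
cos θ_2 = (10.4321−4²−6²)/(2·4·6) = -0.8660; θ_2 = -149.9968° (elbow-down)
β = atan2(2.5360,-2.0002) = 128.2637°; ψ = atan2(-3.0003,-1.1960) = -111.7334°
θ_1 = β − ψ = 239.9971°
θ_3 = φ − θ_1 − θ_2 = -60.0003° (wrapped to (-180°,180°])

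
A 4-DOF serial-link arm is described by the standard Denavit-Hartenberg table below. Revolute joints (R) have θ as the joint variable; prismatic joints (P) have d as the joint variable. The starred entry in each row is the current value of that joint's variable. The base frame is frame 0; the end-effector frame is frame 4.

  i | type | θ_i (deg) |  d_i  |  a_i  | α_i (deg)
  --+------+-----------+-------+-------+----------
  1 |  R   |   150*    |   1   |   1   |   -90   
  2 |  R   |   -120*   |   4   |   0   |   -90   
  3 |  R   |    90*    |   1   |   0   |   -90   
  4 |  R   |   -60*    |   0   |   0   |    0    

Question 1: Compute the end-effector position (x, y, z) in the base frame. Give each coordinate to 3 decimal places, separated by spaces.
-3.616 -2.531 1.500

after link 1: o_1 = (-0.8660, 0.5000, 1.0000)
after link 2: o_2 = (-2.8660, -2.9641, 1.0000)
after link 3: o_3 = (-3.6160, -2.5311, 1.5000)
after link 4: o_4 = (-3.6160, -2.5311, 1.5000)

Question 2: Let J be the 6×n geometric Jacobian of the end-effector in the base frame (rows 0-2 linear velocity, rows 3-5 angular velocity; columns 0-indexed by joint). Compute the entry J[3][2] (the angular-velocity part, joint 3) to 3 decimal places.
axis z_2 = (-0.7500,0.4330,0.5000); lever o_n−o_2 = (-0.7500,0.4330,0.5000)
cross product → J_v[:, 2] = (0.0000,0.0000,0.0000)
J_ω[:, 2] = z_2
entry J[3][2] = -0.7500

-0.750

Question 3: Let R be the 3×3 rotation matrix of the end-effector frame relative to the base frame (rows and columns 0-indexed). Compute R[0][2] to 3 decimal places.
End-effector z-axis (col 2 of R) = (-0.4330,0.2500,-0.8660)
R[0][2] = -0.4330

-0.433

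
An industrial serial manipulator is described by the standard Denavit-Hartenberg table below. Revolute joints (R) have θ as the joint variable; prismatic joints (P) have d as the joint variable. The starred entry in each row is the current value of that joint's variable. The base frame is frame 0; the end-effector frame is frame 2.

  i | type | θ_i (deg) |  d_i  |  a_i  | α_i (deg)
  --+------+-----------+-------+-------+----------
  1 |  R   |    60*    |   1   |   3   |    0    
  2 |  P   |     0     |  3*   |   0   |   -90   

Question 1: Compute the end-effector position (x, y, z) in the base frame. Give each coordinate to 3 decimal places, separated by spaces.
1.500 2.598 4.000

after link 1: o_1 = (1.5000, 2.5981, 1.0000)
after link 2: o_2 = (1.5000, 2.5981, 4.0000)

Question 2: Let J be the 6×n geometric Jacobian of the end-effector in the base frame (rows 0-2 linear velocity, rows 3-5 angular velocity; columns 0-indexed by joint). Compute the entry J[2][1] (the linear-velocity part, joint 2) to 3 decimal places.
1.000

prismatic axis z_1 = (0.0000,0.0000,1.0000)
J_v[:, 1] = z_1; J_ω[:, 1] = (0,0,0)
entry J[2][1] = 1.0000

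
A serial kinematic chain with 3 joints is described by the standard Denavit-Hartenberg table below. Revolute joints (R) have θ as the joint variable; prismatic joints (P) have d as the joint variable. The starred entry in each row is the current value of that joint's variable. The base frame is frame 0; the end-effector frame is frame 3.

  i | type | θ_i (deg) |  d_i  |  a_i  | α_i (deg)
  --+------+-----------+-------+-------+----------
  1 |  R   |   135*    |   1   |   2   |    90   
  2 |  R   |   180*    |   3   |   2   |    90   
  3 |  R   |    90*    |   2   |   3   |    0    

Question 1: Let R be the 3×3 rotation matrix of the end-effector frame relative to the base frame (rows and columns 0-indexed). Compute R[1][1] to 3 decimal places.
End-effector y-axis (col 1 of R) = (-0.7071,0.7071,-0.0000)
R[1][1] = 0.7071

0.707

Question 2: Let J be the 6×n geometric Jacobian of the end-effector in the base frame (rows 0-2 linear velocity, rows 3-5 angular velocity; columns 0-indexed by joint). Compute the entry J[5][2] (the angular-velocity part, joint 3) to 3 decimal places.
1.000

axis z_2 = (-0.0000,0.0000,1.0000); lever o_n−o_2 = (2.1213,2.1213,2.0000)
cross product → J_v[:, 2] = (-2.1213,2.1213,-0.0000)
J_ω[:, 2] = z_2
entry J[5][2] = 1.0000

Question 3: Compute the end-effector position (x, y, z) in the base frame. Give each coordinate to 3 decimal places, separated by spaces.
4.243 4.243 3.000

after link 1: o_1 = (-1.4142, 1.4142, 1.0000)
after link 2: o_2 = (2.1213, 2.1213, 1.0000)
after link 3: o_3 = (4.2426, 4.2426, 3.0000)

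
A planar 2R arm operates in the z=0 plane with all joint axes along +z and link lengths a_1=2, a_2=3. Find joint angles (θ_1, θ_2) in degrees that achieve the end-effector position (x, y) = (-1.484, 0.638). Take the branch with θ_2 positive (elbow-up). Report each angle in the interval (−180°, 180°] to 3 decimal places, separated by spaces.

cos θ_2 = (2.6093−2²−3²)/(2·2·3) = -0.8659; θ_2 = 149.9847° (elbow-up)
β = atan2(0.6380,-1.4840) = 156.7362°; ψ = atan2(1.5007,-0.5977) = 111.7157°
θ_1 = β − ψ = 45.0205°

45.021 149.985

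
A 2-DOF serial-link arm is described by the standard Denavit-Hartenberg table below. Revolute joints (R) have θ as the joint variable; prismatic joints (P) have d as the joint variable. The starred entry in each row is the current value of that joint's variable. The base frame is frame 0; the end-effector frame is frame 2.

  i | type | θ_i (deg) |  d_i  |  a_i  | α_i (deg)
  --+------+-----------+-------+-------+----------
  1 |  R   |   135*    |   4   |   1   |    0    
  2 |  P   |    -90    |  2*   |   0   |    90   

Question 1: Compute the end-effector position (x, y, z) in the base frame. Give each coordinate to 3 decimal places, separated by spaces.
-0.707 0.707 6.000

after link 1: o_1 = (-0.7071, 0.7071, 4.0000)
after link 2: o_2 = (-0.7071, 0.7071, 6.0000)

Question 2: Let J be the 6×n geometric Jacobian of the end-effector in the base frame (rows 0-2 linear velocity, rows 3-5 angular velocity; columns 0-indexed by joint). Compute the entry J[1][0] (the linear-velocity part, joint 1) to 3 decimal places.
-0.707

axis z_0 = ẑ; lever o_n−o_0 = (-0.7071,0.7071,6.0000)
cross product → J_v[:, 0] = (-0.7071,-0.7071,0.0000)
J_ω[:, 0] = z_0
entry J[1][0] = -0.7071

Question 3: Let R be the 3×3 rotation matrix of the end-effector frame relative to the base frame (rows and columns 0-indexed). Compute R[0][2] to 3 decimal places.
End-effector z-axis (col 2 of R) = (0.7071,-0.7071,0.0000)
R[0][2] = 0.7071

0.707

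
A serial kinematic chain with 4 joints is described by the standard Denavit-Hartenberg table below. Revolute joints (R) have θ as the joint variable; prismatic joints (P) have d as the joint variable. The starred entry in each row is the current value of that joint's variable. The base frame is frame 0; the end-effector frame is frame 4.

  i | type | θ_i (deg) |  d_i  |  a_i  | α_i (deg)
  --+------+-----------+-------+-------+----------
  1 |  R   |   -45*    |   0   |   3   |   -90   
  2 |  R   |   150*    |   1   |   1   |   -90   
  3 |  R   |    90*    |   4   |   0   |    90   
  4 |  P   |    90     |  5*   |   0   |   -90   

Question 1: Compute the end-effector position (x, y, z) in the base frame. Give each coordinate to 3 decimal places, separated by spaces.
after link 1: o_1 = (2.1213, -2.1213, 0.0000)
after link 2: o_2 = (2.2161, -0.8018, -0.5000)
after link 3: o_3 = (0.8018, 0.6124, 2.9641)
after link 4: o_4 = (-2.2600, 3.6742, 0.4641)

-2.260 3.674 0.464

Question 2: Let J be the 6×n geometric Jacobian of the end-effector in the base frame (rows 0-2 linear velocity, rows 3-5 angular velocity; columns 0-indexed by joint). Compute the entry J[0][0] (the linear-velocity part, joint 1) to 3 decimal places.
-3.674

axis z_0 = ẑ; lever o_n−o_0 = (-2.2600,3.6742,0.4641)
cross product → J_v[:, 0] = (-3.6742,-2.2600,0.0000)
J_ω[:, 0] = z_0
entry J[0][0] = -3.6742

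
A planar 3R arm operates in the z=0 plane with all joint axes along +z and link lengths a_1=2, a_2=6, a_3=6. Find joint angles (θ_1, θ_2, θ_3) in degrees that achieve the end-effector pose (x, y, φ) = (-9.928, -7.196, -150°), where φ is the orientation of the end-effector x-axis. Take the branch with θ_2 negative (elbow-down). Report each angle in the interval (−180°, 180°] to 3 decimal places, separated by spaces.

wrist centre = target − a_3·(cos φ, sin φ) = (-4.7318, -4.1960)
cos θ_2 = (39.9968−2²−6²)/(2·2·6) = -0.0001; θ_2 = -90.0076° (elbow-down)
β = atan2(-4.1960,-4.7318) = -138.4348°; ψ = atan2(-6.0000,1.9992) = -71.5719°
θ_1 = β − ψ = -66.8628°
θ_3 = φ − θ_1 − θ_2 = 6.8705° (wrapped to (-180°,180°])

-66.863 -90.008 6.870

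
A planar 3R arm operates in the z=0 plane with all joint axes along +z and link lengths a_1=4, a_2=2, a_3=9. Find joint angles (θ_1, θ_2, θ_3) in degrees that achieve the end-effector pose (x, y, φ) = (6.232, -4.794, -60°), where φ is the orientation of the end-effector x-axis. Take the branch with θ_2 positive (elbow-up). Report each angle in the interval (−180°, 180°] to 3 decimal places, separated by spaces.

30.003 119.995 150.002

wrist centre = target − a_3·(cos φ, sin φ) = (1.7320, 3.0002)
cos θ_2 = (12.0012−4²−2²)/(2·4·2) = -0.4999; θ_2 = 119.9951° (elbow-up)
β = atan2(3.0002,1.7320) = 60.0026°; ψ = atan2(1.7321,3.0001) = 30.0000°
θ_1 = β − ψ = 30.0026°
θ_3 = φ − θ_1 − θ_2 = 150.0023° (wrapped to (-180°,180°])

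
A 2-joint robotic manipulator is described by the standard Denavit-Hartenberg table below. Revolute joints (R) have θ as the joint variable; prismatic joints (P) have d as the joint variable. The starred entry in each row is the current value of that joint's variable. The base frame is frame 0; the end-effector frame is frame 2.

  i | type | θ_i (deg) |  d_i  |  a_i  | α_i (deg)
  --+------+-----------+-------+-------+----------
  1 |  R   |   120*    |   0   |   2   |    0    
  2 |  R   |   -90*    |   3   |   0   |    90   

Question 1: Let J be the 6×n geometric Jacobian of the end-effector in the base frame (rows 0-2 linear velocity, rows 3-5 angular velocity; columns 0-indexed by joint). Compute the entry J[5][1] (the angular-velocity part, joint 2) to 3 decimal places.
axis z_1 = (0.0000,0.0000,1.0000); lever o_n−o_1 = (0.0000,0.0000,3.0000)
cross product → J_v[:, 1] = (0.0000,0.0000,0.0000)
J_ω[:, 1] = z_1
entry J[5][1] = 1.0000

1.000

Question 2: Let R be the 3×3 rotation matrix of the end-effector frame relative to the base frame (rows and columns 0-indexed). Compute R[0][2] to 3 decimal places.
End-effector z-axis (col 2 of R) = (0.5000,-0.8660,0.0000)
R[0][2] = 0.5000

0.500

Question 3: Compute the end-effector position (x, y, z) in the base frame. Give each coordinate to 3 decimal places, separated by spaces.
-1.000 1.732 3.000

after link 1: o_1 = (-1.0000, 1.7321, 0.0000)
after link 2: o_2 = (-1.0000, 1.7321, 3.0000)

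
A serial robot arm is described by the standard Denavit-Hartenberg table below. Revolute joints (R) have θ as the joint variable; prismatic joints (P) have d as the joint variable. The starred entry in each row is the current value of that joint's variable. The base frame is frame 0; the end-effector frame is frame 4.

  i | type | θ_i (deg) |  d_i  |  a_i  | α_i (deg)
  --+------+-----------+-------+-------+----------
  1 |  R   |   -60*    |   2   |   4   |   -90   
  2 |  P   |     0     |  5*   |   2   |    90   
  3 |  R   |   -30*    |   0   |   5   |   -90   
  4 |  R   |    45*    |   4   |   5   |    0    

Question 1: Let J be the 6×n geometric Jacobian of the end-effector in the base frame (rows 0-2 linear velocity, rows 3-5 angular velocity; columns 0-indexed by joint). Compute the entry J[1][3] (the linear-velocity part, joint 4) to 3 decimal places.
3.536

axis z_3 = (1.0000,0.0000,0.0000); lever o_n−o_3 = (4.0000,-3.5355,-3.5355)
cross product → J_v[:, 3] = (-0.0000,3.5355,-3.5355)
J_ω[:, 3] = z_3
entry J[1][3] = 3.5355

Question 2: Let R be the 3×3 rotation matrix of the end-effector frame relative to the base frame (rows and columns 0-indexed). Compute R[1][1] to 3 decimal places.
0.707

End-effector y-axis (col 1 of R) = (-0.0000,0.7071,-0.7071)
R[1][1] = 0.7071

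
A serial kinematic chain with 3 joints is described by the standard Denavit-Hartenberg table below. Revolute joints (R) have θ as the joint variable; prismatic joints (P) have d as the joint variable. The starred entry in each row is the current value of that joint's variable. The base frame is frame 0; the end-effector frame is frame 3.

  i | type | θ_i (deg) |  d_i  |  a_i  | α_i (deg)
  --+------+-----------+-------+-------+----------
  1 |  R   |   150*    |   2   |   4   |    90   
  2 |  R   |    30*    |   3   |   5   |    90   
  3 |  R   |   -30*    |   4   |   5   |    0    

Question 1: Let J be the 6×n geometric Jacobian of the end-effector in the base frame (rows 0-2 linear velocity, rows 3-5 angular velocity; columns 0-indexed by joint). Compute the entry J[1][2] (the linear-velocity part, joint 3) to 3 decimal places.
4.833

axis z_2 = (-0.4330,0.2500,-0.8660); lever o_n−o_2 = (-6.2296,0.7099,-1.2990)
cross product → J_v[:, 2] = (0.2901,4.8325,1.2500)
J_ω[:, 2] = z_2
entry J[1][2] = 4.8325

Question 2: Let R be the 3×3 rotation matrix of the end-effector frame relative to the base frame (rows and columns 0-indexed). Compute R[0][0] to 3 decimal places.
End-effector x-axis (col 0 of R) = (-0.8995,-0.0580,0.4330)
R[0][0] = -0.8995

-0.900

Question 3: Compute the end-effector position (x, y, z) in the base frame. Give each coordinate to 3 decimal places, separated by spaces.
after link 1: o_1 = (-3.4641, 2.0000, 2.0000)
after link 2: o_2 = (-5.7141, 6.7631, 4.5000)
after link 3: o_3 = (-11.9437, 7.4731, 3.2010)

-11.944 7.473 3.201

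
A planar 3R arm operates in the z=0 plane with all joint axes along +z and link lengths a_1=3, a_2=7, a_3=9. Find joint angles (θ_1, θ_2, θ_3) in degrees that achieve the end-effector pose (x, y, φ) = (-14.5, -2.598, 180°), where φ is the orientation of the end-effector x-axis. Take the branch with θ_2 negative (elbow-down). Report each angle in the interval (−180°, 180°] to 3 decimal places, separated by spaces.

wrist centre = target − a_3·(cos φ, sin φ) = (-5.5000, -2.5980)
cos θ_2 = (36.9996−3²−7²)/(2·3·7) = -0.5000; θ_2 = -120.0006° (elbow-down)
β = atan2(-2.5980,-5.5000) = -154.7157°; ψ = atan2(-6.0621,-0.5001) = -94.7157°
θ_1 = β − ψ = -60.0000°
θ_3 = φ − θ_1 − θ_2 = 0.0006° (wrapped to (-180°,180°])

-60.000 -120.001 0.001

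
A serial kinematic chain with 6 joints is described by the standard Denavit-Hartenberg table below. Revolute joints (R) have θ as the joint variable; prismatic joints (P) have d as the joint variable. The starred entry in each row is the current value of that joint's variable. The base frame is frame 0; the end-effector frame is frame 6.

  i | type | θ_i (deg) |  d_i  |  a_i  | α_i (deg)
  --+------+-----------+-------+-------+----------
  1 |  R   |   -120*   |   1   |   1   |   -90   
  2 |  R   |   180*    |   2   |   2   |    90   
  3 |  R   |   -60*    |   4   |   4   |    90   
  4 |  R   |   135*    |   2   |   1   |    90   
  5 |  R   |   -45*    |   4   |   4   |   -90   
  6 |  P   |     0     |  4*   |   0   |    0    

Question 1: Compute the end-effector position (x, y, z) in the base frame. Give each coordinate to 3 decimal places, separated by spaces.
after link 1: o_1 = (-0.5000, -0.8660, 1.0000)
after link 2: o_2 = (2.2321, -0.1340, 1.0000)
after link 3: o_3 = (0.2321, 3.3301, -3.0000)
after link 4: o_4 = (-1.1464, 1.7178, -3.7071)
after link 5: o_5 = (0.8888, 3.8494, -8.5355)
after link 6: o_6 = (-0.5607, 0.7031, -10.5355)

-0.561 0.703 -10.536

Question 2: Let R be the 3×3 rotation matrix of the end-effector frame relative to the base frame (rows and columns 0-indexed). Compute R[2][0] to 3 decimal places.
End-effector x-axis (col 0 of R) = (0.8624,-0.0795,-0.5000)
R[2][0] = -0.5000

-0.500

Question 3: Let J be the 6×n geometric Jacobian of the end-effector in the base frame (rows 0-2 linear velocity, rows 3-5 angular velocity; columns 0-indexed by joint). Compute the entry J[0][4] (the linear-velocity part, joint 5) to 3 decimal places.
-4.899

axis z_4 = (-0.3536,0.6124,-0.7071); lever o_n−o_4 = (0.5858,-1.0146,-6.8284)
cross product → J_v[:, 4] = (-4.8990,-2.8284,0.0000)
J_ω[:, 4] = z_4
entry J[0][4] = -4.8990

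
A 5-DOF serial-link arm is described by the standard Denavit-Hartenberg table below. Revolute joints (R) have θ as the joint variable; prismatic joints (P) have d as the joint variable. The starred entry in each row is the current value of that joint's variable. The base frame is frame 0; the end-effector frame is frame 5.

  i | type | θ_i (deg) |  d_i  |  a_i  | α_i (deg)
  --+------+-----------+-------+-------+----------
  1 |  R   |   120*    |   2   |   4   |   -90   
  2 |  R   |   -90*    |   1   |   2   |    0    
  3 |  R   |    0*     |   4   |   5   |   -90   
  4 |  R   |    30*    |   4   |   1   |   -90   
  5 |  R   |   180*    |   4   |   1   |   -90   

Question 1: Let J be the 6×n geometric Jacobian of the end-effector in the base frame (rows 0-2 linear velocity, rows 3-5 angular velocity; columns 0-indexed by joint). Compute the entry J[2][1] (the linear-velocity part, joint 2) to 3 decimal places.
-4.000

axis z_1 = (-0.8660,-0.5000,0.0000); lever o_n−o_1 = (-3.3301,2.6962,5.0000)
cross product → J_v[:, 1] = (-2.5000,4.3301,-4.0000)
J_ω[:, 1] = z_1
entry J[2][1] = -4.0000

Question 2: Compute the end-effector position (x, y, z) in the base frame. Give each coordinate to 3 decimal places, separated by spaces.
after link 1: o_1 = (-2.0000, 3.4641, 2.0000)
after link 2: o_2 = (-2.8660, 2.9641, 4.0000)
after link 3: o_3 = (-6.3301, 0.9641, 9.0000)
after link 4: o_4 = (-7.8971, 4.6782, 9.8660)
after link 5: o_5 = (-5.3301, 6.1603, 7.0000)

-5.330 6.160 7.000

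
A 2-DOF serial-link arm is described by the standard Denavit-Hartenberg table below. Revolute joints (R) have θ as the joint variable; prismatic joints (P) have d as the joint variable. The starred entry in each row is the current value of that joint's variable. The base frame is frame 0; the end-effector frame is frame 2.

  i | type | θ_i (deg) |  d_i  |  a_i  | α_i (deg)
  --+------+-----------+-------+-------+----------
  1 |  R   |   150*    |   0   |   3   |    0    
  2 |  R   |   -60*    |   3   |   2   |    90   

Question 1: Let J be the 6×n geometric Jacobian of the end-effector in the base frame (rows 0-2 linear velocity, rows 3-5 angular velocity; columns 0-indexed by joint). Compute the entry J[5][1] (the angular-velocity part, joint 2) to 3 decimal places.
1.000

axis z_1 = (0.0000,0.0000,1.0000); lever o_n−o_1 = (-0.0000,2.0000,3.0000)
cross product → J_v[:, 1] = (-2.0000,-0.0000,0.0000)
J_ω[:, 1] = z_1
entry J[5][1] = 1.0000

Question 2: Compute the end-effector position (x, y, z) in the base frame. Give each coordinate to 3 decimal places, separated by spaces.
-2.598 3.500 3.000

after link 1: o_1 = (-2.5981, 1.5000, 0.0000)
after link 2: o_2 = (-2.5981, 3.5000, 3.0000)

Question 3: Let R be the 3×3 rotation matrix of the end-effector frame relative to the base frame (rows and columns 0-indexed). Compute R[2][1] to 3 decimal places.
1.000

End-effector y-axis (col 1 of R) = (-0.0000,-0.0000,1.0000)
R[2][1] = 1.0000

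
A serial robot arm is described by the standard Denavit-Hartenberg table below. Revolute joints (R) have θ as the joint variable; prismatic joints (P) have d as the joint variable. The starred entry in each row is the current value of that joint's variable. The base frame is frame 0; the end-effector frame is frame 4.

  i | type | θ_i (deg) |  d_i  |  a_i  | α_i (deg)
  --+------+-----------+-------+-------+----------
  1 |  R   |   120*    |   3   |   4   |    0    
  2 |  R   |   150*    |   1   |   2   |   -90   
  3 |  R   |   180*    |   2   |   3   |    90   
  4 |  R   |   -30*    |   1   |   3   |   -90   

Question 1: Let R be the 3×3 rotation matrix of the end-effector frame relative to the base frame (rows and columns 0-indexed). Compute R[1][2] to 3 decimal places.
0.500

End-effector z-axis (col 2 of R) = (0.8660,0.5000,-0.0000)
R[1][2] = 0.5000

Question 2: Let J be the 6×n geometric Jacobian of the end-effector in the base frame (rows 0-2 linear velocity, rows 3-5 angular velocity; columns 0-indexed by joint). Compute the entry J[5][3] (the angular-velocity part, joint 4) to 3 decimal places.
axis z_3 = (0.0000,-0.0000,-1.0000); lever o_n−o_3 = (-1.5000,2.5981,-1.0000)
cross product → J_v[:, 3] = (2.5981,1.5000,0.0000)
J_ω[:, 3] = z_3
entry J[5][3] = -1.0000

-1.000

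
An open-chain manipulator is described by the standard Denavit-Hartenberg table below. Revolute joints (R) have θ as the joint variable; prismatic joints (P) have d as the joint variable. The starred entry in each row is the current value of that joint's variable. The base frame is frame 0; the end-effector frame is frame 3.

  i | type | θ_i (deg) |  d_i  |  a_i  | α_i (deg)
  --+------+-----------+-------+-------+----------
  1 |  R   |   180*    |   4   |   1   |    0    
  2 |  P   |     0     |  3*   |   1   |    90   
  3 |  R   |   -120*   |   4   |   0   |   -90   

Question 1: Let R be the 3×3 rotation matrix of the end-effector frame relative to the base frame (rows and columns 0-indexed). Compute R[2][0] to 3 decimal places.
-0.866

End-effector x-axis (col 0 of R) = (0.5000,-0.0000,-0.8660)
R[2][0] = -0.8660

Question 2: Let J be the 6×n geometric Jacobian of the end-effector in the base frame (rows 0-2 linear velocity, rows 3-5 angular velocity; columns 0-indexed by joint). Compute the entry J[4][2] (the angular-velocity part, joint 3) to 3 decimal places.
1.000

axis z_2 = (0.0000,1.0000,0.0000); lever o_n−o_2 = (0.0000,4.0000,0.0000)
cross product → J_v[:, 2] = (-0.0000,0.0000,0.0000)
J_ω[:, 2] = z_2
entry J[4][2] = 1.0000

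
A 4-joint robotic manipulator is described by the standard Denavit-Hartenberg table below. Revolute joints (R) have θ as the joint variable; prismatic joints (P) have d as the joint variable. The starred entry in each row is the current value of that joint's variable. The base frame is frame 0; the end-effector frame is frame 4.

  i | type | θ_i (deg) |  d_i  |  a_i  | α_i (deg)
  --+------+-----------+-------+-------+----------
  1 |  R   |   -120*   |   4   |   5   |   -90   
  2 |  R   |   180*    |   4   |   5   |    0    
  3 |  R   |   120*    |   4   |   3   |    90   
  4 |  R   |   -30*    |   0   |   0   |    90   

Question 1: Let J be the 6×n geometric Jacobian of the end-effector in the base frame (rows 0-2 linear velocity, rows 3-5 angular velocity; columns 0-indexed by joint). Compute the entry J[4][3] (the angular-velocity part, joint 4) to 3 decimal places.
axis z_3 = (0.4330,0.7500,0.5000); lever o_n−o_3 = (0.0000,0.0000,0.0000)
cross product → J_v[:, 3] = (0.0000,0.0000,0.0000)
J_ω[:, 3] = z_3
entry J[4][3] = 0.7500

0.750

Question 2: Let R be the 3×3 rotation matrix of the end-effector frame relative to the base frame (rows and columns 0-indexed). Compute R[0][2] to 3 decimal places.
End-effector z-axis (col 2 of R) = (-0.6250,0.6495,-0.4330)
R[0][2] = -0.6250

-0.625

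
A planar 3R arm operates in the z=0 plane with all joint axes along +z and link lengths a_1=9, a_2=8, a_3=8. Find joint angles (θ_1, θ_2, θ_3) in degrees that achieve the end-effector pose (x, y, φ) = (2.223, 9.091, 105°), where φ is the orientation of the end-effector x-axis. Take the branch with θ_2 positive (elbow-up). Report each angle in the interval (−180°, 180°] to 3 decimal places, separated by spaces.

wrist centre = target − a_3·(cos φ, sin φ) = (4.2936, 1.3636)
cos θ_2 = (20.2940−9²−8²)/(2·9·8) = -0.8660; θ_2 = 149.9987° (elbow-up)
β = atan2(1.3636,4.2936) = 17.6194°; ψ = atan2(4.0002,2.0719) = 62.6180°
θ_1 = β − ψ = -44.9987°
θ_3 = φ − θ_1 − θ_2 = -0.0000° (wrapped to (-180°,180°])

-44.999 149.999 -0.000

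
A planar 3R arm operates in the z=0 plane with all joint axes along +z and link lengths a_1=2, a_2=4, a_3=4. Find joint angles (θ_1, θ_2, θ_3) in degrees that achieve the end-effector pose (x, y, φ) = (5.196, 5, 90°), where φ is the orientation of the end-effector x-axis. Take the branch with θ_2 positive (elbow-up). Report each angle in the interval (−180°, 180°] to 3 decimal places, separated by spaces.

wrist centre = target − a_3·(cos φ, sin φ) = (5.1960, 1.0000)
cos θ_2 = (27.9984−2²−4²)/(2·2·4) = 0.4999; θ_2 = 60.0065° (elbow-up)
β = atan2(1.0000,5.1960) = 10.8937°; ψ = atan2(3.4643,3.9996) = 40.8981°
θ_1 = β − ψ = -30.0044°
θ_3 = φ − θ_1 − θ_2 = 59.9978° (wrapped to (-180°,180°])

-30.004 60.007 59.998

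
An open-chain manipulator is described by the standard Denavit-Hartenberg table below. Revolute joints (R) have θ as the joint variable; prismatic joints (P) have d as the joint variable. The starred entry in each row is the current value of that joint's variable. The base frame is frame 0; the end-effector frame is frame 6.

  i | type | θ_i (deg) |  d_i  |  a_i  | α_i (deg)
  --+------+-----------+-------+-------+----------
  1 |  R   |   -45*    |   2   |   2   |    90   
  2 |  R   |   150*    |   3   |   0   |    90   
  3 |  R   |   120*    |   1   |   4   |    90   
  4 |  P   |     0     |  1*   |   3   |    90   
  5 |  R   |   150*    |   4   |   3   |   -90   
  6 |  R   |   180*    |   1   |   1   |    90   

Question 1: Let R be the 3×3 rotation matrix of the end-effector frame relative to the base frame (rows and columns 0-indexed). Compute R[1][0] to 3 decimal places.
-0.884

End-effector x-axis (col 0 of R) = (0.1768,-0.8839,-0.4330)
R[1][0] = -0.8839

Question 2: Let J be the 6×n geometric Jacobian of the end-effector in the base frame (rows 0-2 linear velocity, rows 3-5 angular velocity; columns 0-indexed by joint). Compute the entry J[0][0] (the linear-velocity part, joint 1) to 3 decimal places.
6.654

axis z_0 = ẑ; lever o_n−o_0 = (-4.2299,-6.6541,-1.2990)
cross product → J_v[:, 0] = (6.6541,-4.2299,0.0000)
J_ω[:, 0] = z_0
entry J[0][0] = 6.6541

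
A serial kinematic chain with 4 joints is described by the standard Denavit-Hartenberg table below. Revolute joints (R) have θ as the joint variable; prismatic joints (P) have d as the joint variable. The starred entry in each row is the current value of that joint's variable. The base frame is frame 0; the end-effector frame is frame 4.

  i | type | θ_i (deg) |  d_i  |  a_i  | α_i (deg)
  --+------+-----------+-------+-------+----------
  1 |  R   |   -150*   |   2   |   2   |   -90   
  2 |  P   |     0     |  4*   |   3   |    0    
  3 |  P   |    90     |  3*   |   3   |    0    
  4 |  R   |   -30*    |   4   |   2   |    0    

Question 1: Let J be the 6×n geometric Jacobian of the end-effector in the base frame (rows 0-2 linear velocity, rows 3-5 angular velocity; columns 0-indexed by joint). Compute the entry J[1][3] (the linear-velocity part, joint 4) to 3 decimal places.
axis z_3 = (0.5000,-0.8660,0.0000); lever o_n−o_3 = (1.1340,-3.9641,-1.7321)
cross product → J_v[:, 3] = (1.5000,0.8660,-1.0000)
J_ω[:, 3] = z_3
entry J[1][3] = 0.8660

0.866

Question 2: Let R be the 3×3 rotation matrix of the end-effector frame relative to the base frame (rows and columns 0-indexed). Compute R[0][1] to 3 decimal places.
End-effector y-axis (col 1 of R) = (0.7500,0.4330,-0.5000)
R[0][1] = 0.7500

0.750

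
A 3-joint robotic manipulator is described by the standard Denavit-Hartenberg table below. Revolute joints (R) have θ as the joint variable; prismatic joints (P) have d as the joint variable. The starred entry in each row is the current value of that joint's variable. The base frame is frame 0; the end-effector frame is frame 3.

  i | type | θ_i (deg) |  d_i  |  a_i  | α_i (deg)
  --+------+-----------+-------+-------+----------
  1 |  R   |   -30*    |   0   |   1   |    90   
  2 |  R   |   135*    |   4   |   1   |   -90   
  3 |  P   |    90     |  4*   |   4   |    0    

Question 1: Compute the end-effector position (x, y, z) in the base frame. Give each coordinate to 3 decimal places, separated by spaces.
-2.196 1.268 -2.121

after link 1: o_1 = (0.8660, -0.5000, 0.0000)
after link 2: o_2 = (-1.7463, -3.6105, 0.7071)
after link 3: o_3 = (-2.1958, 1.2678, -2.1213)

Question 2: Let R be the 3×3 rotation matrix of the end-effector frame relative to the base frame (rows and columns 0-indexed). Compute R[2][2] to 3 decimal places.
-0.707

End-effector z-axis (col 2 of R) = (-0.6124,0.3536,-0.7071)
R[2][2] = -0.7071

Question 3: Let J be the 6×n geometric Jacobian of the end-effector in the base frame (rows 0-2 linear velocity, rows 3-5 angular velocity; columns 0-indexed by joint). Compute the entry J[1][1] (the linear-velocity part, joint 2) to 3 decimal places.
-1.061

axis z_1 = (-0.5000,-0.8660,0.0000); lever o_n−o_1 = (-3.0619,1.7678,-2.1213)
cross product → J_v[:, 1] = (1.8371,-1.0607,-3.5355)
J_ω[:, 1] = z_1
entry J[1][1] = -1.0607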